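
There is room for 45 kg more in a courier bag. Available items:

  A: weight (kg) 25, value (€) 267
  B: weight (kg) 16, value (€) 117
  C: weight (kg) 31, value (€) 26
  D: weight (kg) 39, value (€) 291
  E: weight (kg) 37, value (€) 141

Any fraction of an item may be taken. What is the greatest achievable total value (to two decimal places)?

416.23

Ratios (sorted): A 10.68, D 7.46, B 7.31, E 3.81, C 0.84
take A (25 @ 267); take 20/39 of D → 149.23. Capacity used 45/45.
Total value = 416.23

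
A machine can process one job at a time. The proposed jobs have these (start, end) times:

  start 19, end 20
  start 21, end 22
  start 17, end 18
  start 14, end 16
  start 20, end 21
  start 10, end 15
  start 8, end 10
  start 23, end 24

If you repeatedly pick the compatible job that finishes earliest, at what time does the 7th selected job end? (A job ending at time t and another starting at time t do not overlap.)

Sort by end time and greedily take each interval whose start is ≥ the last chosen end.
Sorted by end: (8,10)  (10,15)  (14,16)  (17,18)  (19,20)  (20,21)  (21,22)  (23,24)
take (8,10); take (10,15); take (17,18); take (19,20); take (20,21); take (21,22); take (23,24).
Selected: (8,10) (10,15) (17,18) (19,20) (20,21) (21,22) (23,24)

24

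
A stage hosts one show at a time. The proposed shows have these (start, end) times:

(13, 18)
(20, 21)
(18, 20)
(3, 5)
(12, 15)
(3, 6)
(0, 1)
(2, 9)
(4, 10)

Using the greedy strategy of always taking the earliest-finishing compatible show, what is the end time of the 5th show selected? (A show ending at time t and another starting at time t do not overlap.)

21

Sort by end time and greedily take each interval whose start is ≥ the last chosen end.
By end time: (0,1), (3,5), (3,6), (2,9), (4,10), (12,15), (13,18), (18,20), (20,21).
Pick (0,1); next start ≥ 1 → (3,5); next start ≥ 5 → (12,15); next start ≥ 15 → (18,20); next start ≥ 20 → (20,21).
Selected: (0,1) (3,5) (12,15) (18,20) (20,21)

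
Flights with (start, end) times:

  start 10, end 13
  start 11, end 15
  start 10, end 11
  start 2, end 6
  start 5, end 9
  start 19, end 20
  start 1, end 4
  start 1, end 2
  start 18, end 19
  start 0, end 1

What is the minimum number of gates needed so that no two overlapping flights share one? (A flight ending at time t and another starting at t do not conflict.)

Events (time:±→running): 0:+→1 1:-→0 1:+→1 1:+→2 … peak 2.

2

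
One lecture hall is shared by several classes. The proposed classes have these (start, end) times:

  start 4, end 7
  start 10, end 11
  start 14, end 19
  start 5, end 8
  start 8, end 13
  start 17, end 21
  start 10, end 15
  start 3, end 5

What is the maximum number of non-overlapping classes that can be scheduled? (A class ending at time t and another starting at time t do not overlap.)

Sorted by end: (3,5)  (4,7)  (5,8)  (10,11)  (8,13)  (10,15)  (14,19)  (17,21)
take (3,5); take (5,8); take (10,11); skip (8,13); take (14,19); skip (17,21).
Selected 4 classes.

4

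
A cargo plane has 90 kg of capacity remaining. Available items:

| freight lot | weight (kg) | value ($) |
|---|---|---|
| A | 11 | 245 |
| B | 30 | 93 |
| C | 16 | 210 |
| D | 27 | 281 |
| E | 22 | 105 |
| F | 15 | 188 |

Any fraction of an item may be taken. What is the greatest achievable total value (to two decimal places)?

1024.23

Ratios (sorted): A 22.27, C 13.12, F 12.53, D 10.41, E 4.77, B 3.10
take A (11 @ 245); take C (16 @ 210); take F (15 @ 188); take D (27 @ 281); take 21/22 of E → 100.23. Capacity used 90/90.
Total value = 1024.23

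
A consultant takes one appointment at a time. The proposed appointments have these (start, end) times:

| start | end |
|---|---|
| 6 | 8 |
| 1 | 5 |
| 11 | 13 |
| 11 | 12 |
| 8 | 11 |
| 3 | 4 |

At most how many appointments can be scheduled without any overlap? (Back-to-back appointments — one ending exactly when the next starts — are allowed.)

By end time: (3,4), (1,5), (6,8), (8,11), (11,12), (11,13).
Pick (3,4); next start ≥ 4 → (6,8); next start ≥ 8 → (8,11); next start ≥ 11 → (11,12).
Selected 4 appointments.

4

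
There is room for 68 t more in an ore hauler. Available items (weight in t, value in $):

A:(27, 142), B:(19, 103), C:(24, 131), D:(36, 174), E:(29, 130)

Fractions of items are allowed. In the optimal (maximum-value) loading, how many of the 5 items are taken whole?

Sort by value per unit weight and fill in that order.
Ratios (sorted): C 5.46, B 5.42, A 5.26, D 4.83, E 4.48
take C (24 @ 131); take B (19 @ 103); take 25/27 of A → 131.48. Capacity used 68/68.
2 item(s) taken whole; one partial (take 25/27 of A).

2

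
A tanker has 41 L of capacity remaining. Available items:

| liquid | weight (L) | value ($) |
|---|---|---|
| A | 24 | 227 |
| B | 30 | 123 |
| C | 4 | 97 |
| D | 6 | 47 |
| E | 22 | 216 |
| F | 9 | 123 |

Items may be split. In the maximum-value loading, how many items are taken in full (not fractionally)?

3

Ratios (sorted): C 24.25, F 13.67, E 9.82, A 9.46, D 7.83, B 4.10
take C (4 @ 97); take F (9 @ 123); take E (22 @ 216); take 6/24 of A → 56.75. Capacity used 41/41.
3 item(s) taken whole; one partial (take 6/24 of A).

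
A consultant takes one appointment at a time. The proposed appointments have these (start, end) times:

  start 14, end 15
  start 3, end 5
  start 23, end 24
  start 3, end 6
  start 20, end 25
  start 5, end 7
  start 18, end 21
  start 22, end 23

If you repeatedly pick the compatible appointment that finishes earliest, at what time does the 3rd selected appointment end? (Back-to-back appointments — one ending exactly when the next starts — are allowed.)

Order by finish time; keep every interval that doesn't clash with the previous kept one.
By end time: (3,5), (3,6), (5,7), (14,15), (18,21), (22,23), (23,24), (20,25).
Pick (3,5); next start ≥ 5 → (5,7); next start ≥ 7 → (14,15); next start ≥ 15 → (18,21); next start ≥ 21 → (22,23); next start ≥ 23 → (23,24).
Selected: (3,5) (5,7) (14,15) (18,21) (22,23) (23,24)

15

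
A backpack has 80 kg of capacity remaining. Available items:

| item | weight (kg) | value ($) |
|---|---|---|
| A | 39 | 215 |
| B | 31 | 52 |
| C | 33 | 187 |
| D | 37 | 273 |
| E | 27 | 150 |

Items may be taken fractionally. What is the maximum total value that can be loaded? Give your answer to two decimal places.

515.56

Sort by value per unit weight and fill in that order.
Ratios (sorted): D 7.38, C 5.67, E 5.56, A 5.51, B 1.68
take D (37 @ 273); take C (33 @ 187); take 10/27 of E → 55.56. Capacity used 80/80.
Total value = 515.56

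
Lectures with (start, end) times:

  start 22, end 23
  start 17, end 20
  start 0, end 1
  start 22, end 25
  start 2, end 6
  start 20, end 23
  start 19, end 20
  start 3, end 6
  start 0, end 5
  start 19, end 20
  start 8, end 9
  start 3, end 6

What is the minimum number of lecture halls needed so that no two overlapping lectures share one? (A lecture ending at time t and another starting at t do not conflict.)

starts: [0, 0, 2, 3, 3, 8, 17, 19, 19, 20, 22, 22]
ends:   [1, 5, 6, 6, 6, 9, 20, 20, 20, 23, 23, 25]
s0→1 s0→2 e1→1 s2→2 s3→3 s3→4  — peak 4.

4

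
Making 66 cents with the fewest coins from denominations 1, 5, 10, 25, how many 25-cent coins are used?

66 − 2×25→16 − 1×10→6 − 1×5→1 − 1×1→0
Count of 25: 2

2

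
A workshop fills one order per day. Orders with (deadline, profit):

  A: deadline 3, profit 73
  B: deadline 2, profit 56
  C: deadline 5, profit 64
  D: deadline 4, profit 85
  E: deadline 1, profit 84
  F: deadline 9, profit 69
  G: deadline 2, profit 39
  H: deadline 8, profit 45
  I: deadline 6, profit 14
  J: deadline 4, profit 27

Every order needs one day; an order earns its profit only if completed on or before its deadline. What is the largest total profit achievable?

490

Take jobs in profit order; each goes to the latest open slot no later than its deadline.
By profit: D(d4,85), E(d1,84), A(d3,73), F(d9,69), C(d5,64), B(d2,56), H(d8,45), G(d2,39), J(d4,27), I(d6,14)
D→slot 4; E→slot 1; A→slot 3; F→slot 9; C→slot 5; B→slot 2; H→slot 8; G skipped; J skipped; I→slot 6.
Profit = 84 + 56 + 73 + 85 + 64 + 14 + 45 + 69 = 490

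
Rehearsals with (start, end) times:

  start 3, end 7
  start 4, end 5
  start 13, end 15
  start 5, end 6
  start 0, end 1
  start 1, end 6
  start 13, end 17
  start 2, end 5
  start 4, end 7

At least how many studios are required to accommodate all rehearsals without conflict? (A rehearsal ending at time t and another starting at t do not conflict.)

The answer is the maximum number of intervals overlapping at any instant.
Events (time:±→running): 0:+→1 1:-→0 1:+→1 2:+→2 3:+→3 4:+→4 4:+→5 … peak 5.

5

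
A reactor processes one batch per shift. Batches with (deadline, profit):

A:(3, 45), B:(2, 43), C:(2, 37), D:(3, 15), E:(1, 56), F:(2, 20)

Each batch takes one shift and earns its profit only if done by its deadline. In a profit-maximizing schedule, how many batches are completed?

By profit: E(d1,56), A(d3,45), B(d2,43), C(d2,37), F(d2,20), D(d3,15)
E→slot 1; A→slot 3; B→slot 2; C skipped; F skipped; D skipped.
3 of 6 scheduled.

3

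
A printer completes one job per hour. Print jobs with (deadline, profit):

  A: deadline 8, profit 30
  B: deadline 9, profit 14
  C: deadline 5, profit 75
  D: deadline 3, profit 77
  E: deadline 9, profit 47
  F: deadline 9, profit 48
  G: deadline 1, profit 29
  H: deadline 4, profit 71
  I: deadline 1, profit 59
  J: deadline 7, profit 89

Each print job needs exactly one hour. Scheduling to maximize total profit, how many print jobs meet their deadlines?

Take jobs in profit order; each goes to the latest open slot no later than its deadline.
Profit order: J=89 D=77 C=75 H=71 I=59 F=48 E=47 A=30 G=29 B=14
Assign: J→slot 7, D→slot 3, C→slot 5, H→slot 4, I→slot 1, F→slot 9, E→slot 8, A→slot 6, G skipped, B→slot 2.
Slots: [1:I] [2:B] [3:D] [4:H] [5:C] [6:A] [7:J] [8:E] [9:F]
9 of 10 scheduled.

9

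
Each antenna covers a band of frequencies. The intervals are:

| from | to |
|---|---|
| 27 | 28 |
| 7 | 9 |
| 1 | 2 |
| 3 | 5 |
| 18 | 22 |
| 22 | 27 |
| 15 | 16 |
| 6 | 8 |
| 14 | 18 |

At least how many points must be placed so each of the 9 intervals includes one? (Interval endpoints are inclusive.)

Process intervals by earliest right end; each time one isn't hit yet, stab at its right endpoint.
Sorted: [1,2] [3,5] [6,8] [7,9] [15,16] [14,18] [18,22] [22,27] [27,28]
{[1,2]} hit by 2; {[3,5]} hit by 5; {[6,8],[7,9]} hit by 8; {[15,16],[14,18]} hit by 16; {[18,22],[22,27]} hit by 22; {[27,28]} hit by 28.
Points: 2, 5, 8, 16, 22, 28 (6 total).

6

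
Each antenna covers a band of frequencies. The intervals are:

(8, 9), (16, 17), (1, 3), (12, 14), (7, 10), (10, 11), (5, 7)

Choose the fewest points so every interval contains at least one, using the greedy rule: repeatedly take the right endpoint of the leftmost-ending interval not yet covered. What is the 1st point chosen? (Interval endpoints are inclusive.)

Sort by right endpoint; whenever an interval is uncovered, place a point at its right end.
By right end: [1,3]  [5,7]  [8,9]  [7,10]  [10,11]  [12,14]  [16,17]
[1,3] uncovered → point at 3; [5,7] uncovered → point at 7; [8,9] uncovered → point at 9; [10,11] uncovered → point at 11; [12,14] uncovered → point at 14; [16,17] uncovered → point at 17.
Points: 3, 7, 9, 11, 14, 17 (6 total).

3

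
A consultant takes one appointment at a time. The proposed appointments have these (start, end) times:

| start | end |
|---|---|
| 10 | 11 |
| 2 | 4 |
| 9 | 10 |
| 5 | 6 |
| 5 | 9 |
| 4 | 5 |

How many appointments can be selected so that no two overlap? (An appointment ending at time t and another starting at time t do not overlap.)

5

Greedy by earliest finish: after sorting by end time, pick each interval compatible with the last pick.
Sorted by end: (2,4)  (4,5)  (5,6)  (5,9)  (9,10)  (10,11)
take (2,4); take (4,5); take (5,6); take (9,10); take (10,11).
Selected 5 appointments.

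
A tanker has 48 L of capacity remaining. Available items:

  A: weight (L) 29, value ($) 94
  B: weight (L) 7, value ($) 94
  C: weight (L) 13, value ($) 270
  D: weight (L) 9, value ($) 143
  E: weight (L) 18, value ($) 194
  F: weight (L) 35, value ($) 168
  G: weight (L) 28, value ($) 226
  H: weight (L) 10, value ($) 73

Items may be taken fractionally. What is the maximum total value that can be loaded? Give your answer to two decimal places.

Greedy by value/weight ratio, highest first.
Ratios (sorted): C 20.77, D 15.89, B 13.43, E 10.78, G 8.07, H 7.30, F 4.80, A 3.24
take C (13 @ 270); take D (9 @ 143); take B (7 @ 94); take E (18 @ 194); take 1/28 of G → 8.07. Capacity used 48/48.
Total value = 709.07

709.07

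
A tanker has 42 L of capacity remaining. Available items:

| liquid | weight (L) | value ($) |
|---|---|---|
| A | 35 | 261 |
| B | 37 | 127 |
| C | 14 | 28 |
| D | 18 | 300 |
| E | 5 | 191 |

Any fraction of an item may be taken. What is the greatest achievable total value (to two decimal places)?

Sort by value per unit weight and fill in that order.
Order: E (191/5=38.20) > D (300/18=16.67) > A (261/35=7.46) > B (127/37=3.43) > C (28/14=2.00)
Fill: take E (5 @ 191) → take D (18 @ 300) → take 19/35 of A → 141.69; 42/42 used.
Total value = 632.69

632.69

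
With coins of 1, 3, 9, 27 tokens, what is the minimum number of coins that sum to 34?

Use the largest denomination that fits, subtract, and repeat.
34 − 1×27→7 − 2×3→1 − 1×1→0
Total coins = 1 + 2 + 1 = 4

4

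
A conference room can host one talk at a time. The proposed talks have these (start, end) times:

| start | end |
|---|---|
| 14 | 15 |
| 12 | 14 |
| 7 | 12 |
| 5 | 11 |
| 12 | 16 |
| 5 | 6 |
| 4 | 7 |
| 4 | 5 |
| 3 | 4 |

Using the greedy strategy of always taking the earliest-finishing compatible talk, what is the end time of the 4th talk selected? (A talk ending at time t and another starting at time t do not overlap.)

12

By end time: (3,4), (4,5), (5,6), (4,7), (5,11), (7,12), (12,14), (14,15), (12,16).
Pick (3,4); next start ≥ 4 → (4,5); next start ≥ 5 → (5,6); next start ≥ 6 → (7,12); next start ≥ 12 → (12,14); next start ≥ 14 → (14,15).
Selected: (3,4) (4,5) (5,6) (7,12) (12,14) (14,15)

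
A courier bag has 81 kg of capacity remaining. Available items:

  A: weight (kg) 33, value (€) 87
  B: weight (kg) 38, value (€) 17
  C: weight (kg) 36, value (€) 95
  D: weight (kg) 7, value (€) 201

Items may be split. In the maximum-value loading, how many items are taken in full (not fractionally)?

3

Greedy by value/weight ratio, highest first.
Order: D (201/7=28.71) > C (95/36=2.64) > A (87/33=2.64) > B (17/38=0.45)
Fill: take D (7 @ 201) → take C (36 @ 95) → take A (33 @ 87) → take 5/38 of B → 2.24; 81/81 used.
3 item(s) taken whole; one partial (take 5/38 of B).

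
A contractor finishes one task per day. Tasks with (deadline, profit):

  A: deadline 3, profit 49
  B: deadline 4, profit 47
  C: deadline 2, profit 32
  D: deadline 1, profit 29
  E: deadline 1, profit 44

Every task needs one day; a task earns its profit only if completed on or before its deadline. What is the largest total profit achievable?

172

Take jobs in profit order; each goes to the latest open slot no later than its deadline.
By profit: A(d3,49), B(d4,47), E(d1,44), C(d2,32), D(d1,29)
A→slot 3; B→slot 4; E→slot 1; C→slot 2; D skipped.
Profit = 44 + 32 + 49 + 47 = 172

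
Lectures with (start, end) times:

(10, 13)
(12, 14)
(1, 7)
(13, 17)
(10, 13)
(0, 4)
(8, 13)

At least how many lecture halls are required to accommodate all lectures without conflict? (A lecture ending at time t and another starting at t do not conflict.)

4

The answer is the maximum number of intervals overlapping at any instant.
Events (time:±→running): 0:+→1 1:+→2 4:-→1 7:-→0 8:+→1 10:+→2 10:+→3 12:+→4 … peak 4.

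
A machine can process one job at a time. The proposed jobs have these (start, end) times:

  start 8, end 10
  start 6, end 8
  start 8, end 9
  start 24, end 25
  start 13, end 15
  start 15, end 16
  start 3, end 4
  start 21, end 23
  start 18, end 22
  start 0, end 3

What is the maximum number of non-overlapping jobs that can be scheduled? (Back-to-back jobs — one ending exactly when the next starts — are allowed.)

Sorted by end: (0,3)  (3,4)  (6,8)  (8,9)  (8,10)  (13,15)  (15,16)  (18,22)  (21,23)  (24,25)
take (0,3); take (3,4); take (6,8); take (8,9); take (13,15); take (15,16); take (18,22); take (24,25).
Selected 8 jobs.

8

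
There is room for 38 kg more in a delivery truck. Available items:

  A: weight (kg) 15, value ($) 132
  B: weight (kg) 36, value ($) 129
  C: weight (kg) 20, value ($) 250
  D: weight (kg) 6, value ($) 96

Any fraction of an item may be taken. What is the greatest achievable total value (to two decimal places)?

451.60

Ratios (sorted): D 16.00, C 12.50, A 8.80, B 3.58
take D (6 @ 96); take C (20 @ 250); take 12/15 of A → 105.60. Capacity used 38/38.
Total value = 451.60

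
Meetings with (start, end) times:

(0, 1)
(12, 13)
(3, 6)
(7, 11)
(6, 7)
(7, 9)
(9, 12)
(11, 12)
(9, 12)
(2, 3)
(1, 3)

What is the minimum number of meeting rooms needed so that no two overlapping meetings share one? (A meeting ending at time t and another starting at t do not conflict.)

3

Count concurrent intervals with a sweep; the peak is the room count.
Events (time:±→running): 0:+→1 1:-→0 1:+→1 2:+→2 3:-→1 3:-→0 3:+→1 6:-→0 6:+→1 7:-→0 7:+→1 7:+→2 9:-→1 9:+→2 9:+→3 … peak 3.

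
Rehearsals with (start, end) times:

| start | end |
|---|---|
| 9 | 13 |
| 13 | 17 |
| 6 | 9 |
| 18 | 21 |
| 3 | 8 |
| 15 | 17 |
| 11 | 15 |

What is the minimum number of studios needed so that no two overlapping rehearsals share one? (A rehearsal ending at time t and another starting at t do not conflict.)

Count concurrent intervals with a sweep; the peak is the room count.
starts: [3, 6, 9, 11, 13, 15, 18]
ends:   [8, 9, 13, 15, 17, 17, 21]
s3→1 s6→2  — peak 2.

2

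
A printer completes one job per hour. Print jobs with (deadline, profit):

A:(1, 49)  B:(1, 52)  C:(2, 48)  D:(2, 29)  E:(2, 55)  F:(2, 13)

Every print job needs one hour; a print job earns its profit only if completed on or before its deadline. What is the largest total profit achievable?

Take jobs in profit order; each goes to the latest open slot no later than its deadline.
Profit order: E=55 B=52 A=49 C=48 D=29 F=13
Assign: E→slot 2, B→slot 1, A skipped, C skipped, D skipped, F skipped.
Slots: [1:B] [2:E]
Profit = 52 + 55 = 107

107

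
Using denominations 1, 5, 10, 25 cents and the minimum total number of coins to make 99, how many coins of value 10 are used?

2

99 = 3×25 + 2×10 + 4×1
Count of 10: 2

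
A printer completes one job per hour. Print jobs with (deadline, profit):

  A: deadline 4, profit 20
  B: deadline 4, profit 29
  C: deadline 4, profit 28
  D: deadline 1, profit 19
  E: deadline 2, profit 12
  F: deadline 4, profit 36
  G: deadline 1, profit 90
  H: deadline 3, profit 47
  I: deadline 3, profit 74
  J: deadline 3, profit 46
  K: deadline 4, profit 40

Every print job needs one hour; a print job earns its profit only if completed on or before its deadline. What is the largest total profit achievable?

Sort by profit descending; place each in the latest free slot ≤ its deadline.
By profit: G(d1,90), I(d3,74), H(d3,47), J(d3,46), K(d4,40), F(d4,36), B(d4,29), C(d4,28), A(d4,20), D(d1,19), E(d2,12)
G→slot 1; I→slot 3; H→slot 2; J skipped; K→slot 4; F skipped; B skipped; C skipped; A skipped; D skipped; E skipped.
Profit = 90 + 47 + 74 + 40 = 251

251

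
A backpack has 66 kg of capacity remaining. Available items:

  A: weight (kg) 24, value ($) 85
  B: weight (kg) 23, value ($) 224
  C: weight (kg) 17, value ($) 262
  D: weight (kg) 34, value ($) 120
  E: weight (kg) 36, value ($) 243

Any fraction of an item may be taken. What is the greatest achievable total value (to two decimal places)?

661.50

Greedy by value/weight ratio, highest first.
Order: C (262/17=15.41) > B (224/23=9.74) > E (243/36=6.75) > A (85/24=3.54) > D (120/34=3.53)
Fill: take C (17 @ 262) → take B (23 @ 224) → take 26/36 of E → 175.50; 66/66 used.
Total value = 661.50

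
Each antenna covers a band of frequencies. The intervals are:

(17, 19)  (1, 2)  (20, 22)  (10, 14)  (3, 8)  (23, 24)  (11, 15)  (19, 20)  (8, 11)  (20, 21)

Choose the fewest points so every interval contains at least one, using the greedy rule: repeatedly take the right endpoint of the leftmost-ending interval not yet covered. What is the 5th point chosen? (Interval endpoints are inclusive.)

21

Sort by right endpoint; whenever an interval is uncovered, place a point at its right end.
By right end: [1,2]  [3,8]  [8,11]  [10,14]  [11,15]  [17,19]  [19,20]  [20,21]  [20,22]  [23,24]
[1,2] uncovered → point at 2; [3,8] uncovered → point at 8; [10,14] uncovered → point at 14; [17,19] uncovered → point at 19; [20,21] uncovered → point at 21; [23,24] uncovered → point at 24.
Points: 2, 8, 14, 19, 21, 24 (6 total).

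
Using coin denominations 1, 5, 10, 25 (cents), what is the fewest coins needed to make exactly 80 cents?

80 = 3×25 + 1×5
Total coins = 3 + 1 = 4

4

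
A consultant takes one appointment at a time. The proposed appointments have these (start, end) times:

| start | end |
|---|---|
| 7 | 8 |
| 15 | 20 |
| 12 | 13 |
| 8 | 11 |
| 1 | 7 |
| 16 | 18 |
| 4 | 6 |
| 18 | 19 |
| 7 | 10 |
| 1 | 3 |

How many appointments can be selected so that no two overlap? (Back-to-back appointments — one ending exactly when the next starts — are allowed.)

7

Order by finish time; keep every interval that doesn't clash with the previous kept one.
By end time: (1,3), (4,6), (1,7), (7,8), (7,10), (8,11), (12,13), (16,18), (18,19), (15,20).
Pick (1,3); next start ≥ 3 → (4,6); next start ≥ 6 → (7,8); next start ≥ 8 → (8,11); next start ≥ 11 → (12,13); next start ≥ 13 → (16,18); next start ≥ 18 → (18,19).
Selected 7 appointments.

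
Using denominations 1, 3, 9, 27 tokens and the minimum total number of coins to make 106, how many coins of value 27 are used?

3

Use the largest denomination that fits, subtract, and repeat.
106 − 3×27→25 − 2×9→7 − 2×3→1 − 1×1→0
Count of 27: 3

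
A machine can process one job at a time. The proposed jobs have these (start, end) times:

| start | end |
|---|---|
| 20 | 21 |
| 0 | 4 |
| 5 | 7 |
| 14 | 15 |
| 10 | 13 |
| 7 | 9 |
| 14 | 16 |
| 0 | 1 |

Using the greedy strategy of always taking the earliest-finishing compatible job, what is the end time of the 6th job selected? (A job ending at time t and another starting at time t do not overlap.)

By end time: (0,1), (0,4), (5,7), (7,9), (10,13), (14,15), (14,16), (20,21).
Pick (0,1); next start ≥ 1 → (5,7); next start ≥ 7 → (7,9); next start ≥ 9 → (10,13); next start ≥ 13 → (14,15); next start ≥ 15 → (20,21).
Selected: (0,1) (5,7) (7,9) (10,13) (14,15) (20,21)

21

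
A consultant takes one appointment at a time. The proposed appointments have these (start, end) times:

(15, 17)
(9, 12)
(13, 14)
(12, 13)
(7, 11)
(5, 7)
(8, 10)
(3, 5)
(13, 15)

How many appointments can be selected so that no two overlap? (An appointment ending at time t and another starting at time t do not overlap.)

Order by finish time; keep every interval that doesn't clash with the previous kept one.
By end time: (3,5), (5,7), (8,10), (7,11), (9,12), (12,13), (13,14), (13,15), (15,17).
Pick (3,5); next start ≥ 5 → (5,7); next start ≥ 7 → (8,10); next start ≥ 10 → (12,13); next start ≥ 13 → (13,14); next start ≥ 14 → (15,17).
Selected 6 appointments.

6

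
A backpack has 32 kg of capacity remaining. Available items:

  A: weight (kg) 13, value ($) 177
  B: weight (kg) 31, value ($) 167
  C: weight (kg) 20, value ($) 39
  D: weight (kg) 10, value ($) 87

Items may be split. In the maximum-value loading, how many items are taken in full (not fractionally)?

2

Sort by value per unit weight and fill in that order.
Ratios (sorted): A 13.62, D 8.70, B 5.39, C 1.95
take A (13 @ 177); take D (10 @ 87); take 9/31 of B → 48.48. Capacity used 32/32.
2 item(s) taken whole; one partial (take 9/31 of B).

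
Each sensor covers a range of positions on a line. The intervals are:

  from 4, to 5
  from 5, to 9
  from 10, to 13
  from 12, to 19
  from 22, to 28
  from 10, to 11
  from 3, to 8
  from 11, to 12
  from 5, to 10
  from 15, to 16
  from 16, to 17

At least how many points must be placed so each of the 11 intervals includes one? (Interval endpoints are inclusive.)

4

Sort by right endpoint; whenever an interval is uncovered, place a point at its right end.
Sorted: [4,5] [3,8] [5,9] [5,10] [10,11] [11,12] [10,13] [15,16] [16,17] [12,19] [22,28]
{[4,5],[3,8],[5,9],[5,10]} hit by 5; {[10,11],[11,12],[10,13]} hit by 11; {[15,16],[16,17],[12,19]} hit by 16; {[22,28]} hit by 28.
Points: 5, 11, 16, 28 (4 total).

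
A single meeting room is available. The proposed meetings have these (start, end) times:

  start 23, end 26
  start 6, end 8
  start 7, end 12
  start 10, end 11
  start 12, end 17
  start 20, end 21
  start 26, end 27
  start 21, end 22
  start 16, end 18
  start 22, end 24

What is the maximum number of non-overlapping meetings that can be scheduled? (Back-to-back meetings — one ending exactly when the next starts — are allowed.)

Order by finish time; keep every interval that doesn't clash with the previous kept one.
Sorted by end: (6,8)  (10,11)  (7,12)  (12,17)  (16,18)  (20,21)  (21,22)  (22,24)  (23,26)  (26,27)
take (6,8); take (10,11); take (12,17); take (20,21); take (21,22); take (22,24); take (26,27).
Selected 7 meetings.

7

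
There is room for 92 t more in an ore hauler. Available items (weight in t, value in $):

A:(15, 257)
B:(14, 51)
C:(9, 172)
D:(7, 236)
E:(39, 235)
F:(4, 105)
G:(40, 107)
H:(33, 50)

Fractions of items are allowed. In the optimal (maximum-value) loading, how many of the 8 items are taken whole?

6

Sort by value per unit weight and fill in that order.
Ratios (sorted): D 33.71, F 26.25, C 19.11, A 17.13, E 6.03, B 3.64, G 2.67, H 1.52
take D (7 @ 236); take F (4 @ 105); take C (9 @ 172); take A (15 @ 257); take E (39 @ 235); take B (14 @ 51); take 4/40 of G → 10.70. Capacity used 92/92.
6 item(s) taken whole; one partial (take 4/40 of G).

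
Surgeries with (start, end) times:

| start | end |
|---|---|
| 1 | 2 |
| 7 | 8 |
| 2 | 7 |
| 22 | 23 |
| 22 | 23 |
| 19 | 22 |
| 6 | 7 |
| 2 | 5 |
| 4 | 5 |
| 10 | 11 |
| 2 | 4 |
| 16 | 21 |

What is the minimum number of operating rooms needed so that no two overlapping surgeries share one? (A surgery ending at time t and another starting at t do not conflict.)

3

starts: [1, 2, 2, 2, 4, 6, 7, 10, 16, 19, 22, 22]
ends:   [2, 4, 5, 5, 7, 7, 8, 11, 21, 22, 23, 23]
s1→1 e2→0 s2→1 s2→2 s2→3  — peak 3.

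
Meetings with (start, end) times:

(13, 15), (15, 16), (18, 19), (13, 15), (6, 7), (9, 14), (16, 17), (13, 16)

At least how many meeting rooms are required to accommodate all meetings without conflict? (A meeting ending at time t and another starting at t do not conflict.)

4

Events (time:±→running): 6:+→1 7:-→0 9:+→1 13:+→2 13:+→3 13:+→4 … peak 4.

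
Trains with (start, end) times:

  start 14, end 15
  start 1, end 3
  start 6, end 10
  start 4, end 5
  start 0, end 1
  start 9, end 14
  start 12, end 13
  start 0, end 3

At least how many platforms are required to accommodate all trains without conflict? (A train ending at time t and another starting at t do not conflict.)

2

The answer is the maximum number of intervals overlapping at any instant.
Events (time:±→running): 0:+→1 0:+→2 … peak 2.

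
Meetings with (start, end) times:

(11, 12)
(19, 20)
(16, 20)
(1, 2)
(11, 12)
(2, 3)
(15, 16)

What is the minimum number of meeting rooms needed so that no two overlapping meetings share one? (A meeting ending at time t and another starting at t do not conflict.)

2

Events (time:±→running): 1:+→1 2:-→0 2:+→1 3:-→0 11:+→1 11:+→2 … peak 2.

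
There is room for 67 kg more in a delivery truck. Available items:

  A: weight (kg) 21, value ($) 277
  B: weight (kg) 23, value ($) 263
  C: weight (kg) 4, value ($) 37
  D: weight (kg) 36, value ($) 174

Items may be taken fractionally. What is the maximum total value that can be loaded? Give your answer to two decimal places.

668.83

Greedy by value/weight ratio, highest first.
Ratios (sorted): A 13.19, B 11.43, C 9.25, D 4.83
take A (21 @ 277); take B (23 @ 263); take C (4 @ 37); take 19/36 of D → 91.83. Capacity used 67/67.
Total value = 668.83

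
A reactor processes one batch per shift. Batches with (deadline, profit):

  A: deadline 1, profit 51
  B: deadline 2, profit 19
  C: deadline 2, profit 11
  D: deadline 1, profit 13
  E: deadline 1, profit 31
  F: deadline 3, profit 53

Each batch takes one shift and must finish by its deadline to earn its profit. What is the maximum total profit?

123

Sort by profit descending; place each in the latest free slot ≤ its deadline.
Profit order: F=53 A=51 E=31 B=19 D=13 C=11
Assign: F→slot 3, A→slot 1, E skipped, B→slot 2, D skipped, C skipped.
Slots: [1:A] [2:B] [3:F]
Profit = 51 + 19 + 53 = 123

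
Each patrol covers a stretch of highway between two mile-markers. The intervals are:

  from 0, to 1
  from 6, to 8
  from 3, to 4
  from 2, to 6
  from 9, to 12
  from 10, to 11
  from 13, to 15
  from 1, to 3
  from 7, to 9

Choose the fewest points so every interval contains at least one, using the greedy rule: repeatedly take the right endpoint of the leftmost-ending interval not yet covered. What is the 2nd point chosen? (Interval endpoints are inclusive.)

4

Sorted: [0,1] [1,3] [3,4] [2,6] [6,8] [7,9] [10,11] [9,12] [13,15]
{[0,1],[1,3]} hit by 1; {[3,4],[2,6]} hit by 4; {[6,8],[7,9]} hit by 8; {[10,11],[9,12]} hit by 11; {[13,15]} hit by 15.
Points: 1, 4, 8, 11, 15 (5 total).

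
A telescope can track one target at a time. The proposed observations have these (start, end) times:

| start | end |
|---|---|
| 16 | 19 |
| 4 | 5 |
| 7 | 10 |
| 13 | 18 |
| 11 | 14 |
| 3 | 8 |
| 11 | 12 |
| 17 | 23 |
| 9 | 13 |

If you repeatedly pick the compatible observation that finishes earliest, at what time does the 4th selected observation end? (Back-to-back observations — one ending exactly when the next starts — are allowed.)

18

Sort by end time and greedily take each interval whose start is ≥ the last chosen end.
By end time: (4,5), (3,8), (7,10), (11,12), (9,13), (11,14), (13,18), (16,19), (17,23).
Pick (4,5); next start ≥ 5 → (7,10); next start ≥ 10 → (11,12); next start ≥ 12 → (13,18).
Selected: (4,5) (7,10) (11,12) (13,18)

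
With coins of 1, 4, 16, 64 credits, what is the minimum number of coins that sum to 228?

Use the largest denomination that fits, subtract, and repeat.
228 − 3×64→36 − 2×16→4 − 1×4→0
Total coins = 3 + 2 + 1 = 6

6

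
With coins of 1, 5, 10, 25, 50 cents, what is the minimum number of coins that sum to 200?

4

Use the largest denomination that fits, subtract, and repeat.
200 − 4×50→0
Total coins = 4 = 4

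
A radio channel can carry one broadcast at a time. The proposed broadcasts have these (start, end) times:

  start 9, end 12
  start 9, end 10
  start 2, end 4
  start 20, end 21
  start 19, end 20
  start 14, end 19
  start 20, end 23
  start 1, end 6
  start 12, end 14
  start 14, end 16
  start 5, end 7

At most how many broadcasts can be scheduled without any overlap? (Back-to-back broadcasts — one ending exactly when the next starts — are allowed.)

Sorted by end: (2,4)  (1,6)  (5,7)  (9,10)  (9,12)  (12,14)  (14,16)  (14,19)  (19,20)  (20,21)  (20,23)
take (2,4); take (5,7); take (9,10); skip (9,12); take (12,14); take (14,16); take (19,20); take (20,21).
Selected 7 broadcasts.

7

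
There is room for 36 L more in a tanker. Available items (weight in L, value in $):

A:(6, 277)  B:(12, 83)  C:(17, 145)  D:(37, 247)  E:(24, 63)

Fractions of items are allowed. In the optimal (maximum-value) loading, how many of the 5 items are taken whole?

3

Ratios (sorted): A 46.17, C 8.53, B 6.92, D 6.68, E 2.62
take A (6 @ 277); take C (17 @ 145); take B (12 @ 83); take 1/37 of D → 6.68. Capacity used 36/36.
3 item(s) taken whole; one partial (take 1/37 of D).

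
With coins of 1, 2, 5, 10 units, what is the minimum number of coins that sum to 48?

Greedy: take as many of the largest coin as possible, then repeat with the remainder.
48 = 4×10 + 1×5 + 1×2 + 1×1
Total coins = 4 + 1 + 1 + 1 = 7

7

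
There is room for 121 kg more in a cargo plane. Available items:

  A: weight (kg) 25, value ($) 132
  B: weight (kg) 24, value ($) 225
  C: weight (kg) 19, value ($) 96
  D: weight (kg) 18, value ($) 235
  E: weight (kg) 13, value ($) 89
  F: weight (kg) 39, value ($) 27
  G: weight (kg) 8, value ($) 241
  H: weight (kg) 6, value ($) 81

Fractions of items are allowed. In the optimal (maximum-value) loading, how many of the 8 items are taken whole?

Ratios (sorted): G 30.12, H 13.50, D 13.06, B 9.38, E 6.85, A 5.28, C 5.05, F 0.69
take G (8 @ 241); take H (6 @ 81); take D (18 @ 235); take B (24 @ 225); take E (13 @ 89); take A (25 @ 132); take C (19 @ 96); take 8/39 of F → 5.54. Capacity used 121/121.
7 item(s) taken whole; one partial (take 8/39 of F).

7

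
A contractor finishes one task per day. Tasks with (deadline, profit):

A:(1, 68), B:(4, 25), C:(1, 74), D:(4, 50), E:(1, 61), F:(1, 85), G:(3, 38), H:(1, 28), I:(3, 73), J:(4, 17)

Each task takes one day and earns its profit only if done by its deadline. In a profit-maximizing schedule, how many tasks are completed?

4

Take jobs in profit order; each goes to the latest open slot no later than its deadline.
Profit order: F=85 C=74 I=73 A=68 E=61 D=50 G=38 H=28 B=25 J=17
Assign: F→slot 1, C skipped, I→slot 3, A skipped, E skipped, D→slot 4, G→slot 2, H skipped, B skipped, J skipped.
Slots: [1:F] [2:G] [3:I] [4:D]
4 of 10 scheduled.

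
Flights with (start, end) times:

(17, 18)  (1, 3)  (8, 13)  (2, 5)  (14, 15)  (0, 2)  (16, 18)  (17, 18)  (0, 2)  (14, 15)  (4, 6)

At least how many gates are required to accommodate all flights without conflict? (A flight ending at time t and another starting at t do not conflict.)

Events (time:±→running): 0:+→1 0:+→2 1:+→3 … peak 3.

3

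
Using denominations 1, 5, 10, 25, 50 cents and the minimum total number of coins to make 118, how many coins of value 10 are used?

1

118 − 2×50→18 − 1×10→8 − 1×5→3 − 3×1→0
Count of 10: 1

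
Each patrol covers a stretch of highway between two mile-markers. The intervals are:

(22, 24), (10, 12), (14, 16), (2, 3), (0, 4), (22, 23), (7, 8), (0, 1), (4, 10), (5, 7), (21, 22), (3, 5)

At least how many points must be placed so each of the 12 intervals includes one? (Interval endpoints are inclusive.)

6

Sorted: [0,1] [2,3] [0,4] [3,5] [5,7] [7,8] [4,10] [10,12] [14,16] [21,22] [22,23] [22,24]
{[0,1]} hit by 1; {[2,3],[0,4],[3,5]} hit by 3; {[5,7],[7,8],[4,10]} hit by 7; {[10,12]} hit by 12; {[14,16]} hit by 16; {[21,22],[22,23],[22,24]} hit by 22.
Points: 1, 3, 7, 12, 16, 22 (6 total).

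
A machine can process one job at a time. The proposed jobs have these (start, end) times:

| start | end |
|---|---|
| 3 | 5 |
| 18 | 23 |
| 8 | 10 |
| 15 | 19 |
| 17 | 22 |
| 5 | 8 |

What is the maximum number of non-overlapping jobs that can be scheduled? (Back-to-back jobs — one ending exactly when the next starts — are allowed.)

4

Sorted by end: (3,5)  (5,8)  (8,10)  (15,19)  (17,22)  (18,23)
take (3,5); take (5,8); take (8,10); take (15,19); skip (18,23).
Selected 4 jobs.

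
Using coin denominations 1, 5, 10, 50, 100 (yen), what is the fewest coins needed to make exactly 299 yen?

12

299 − 2×100→99 − 1×50→49 − 4×10→9 − 1×5→4 − 4×1→0
Total coins = 2 + 1 + 4 + 1 + 4 = 12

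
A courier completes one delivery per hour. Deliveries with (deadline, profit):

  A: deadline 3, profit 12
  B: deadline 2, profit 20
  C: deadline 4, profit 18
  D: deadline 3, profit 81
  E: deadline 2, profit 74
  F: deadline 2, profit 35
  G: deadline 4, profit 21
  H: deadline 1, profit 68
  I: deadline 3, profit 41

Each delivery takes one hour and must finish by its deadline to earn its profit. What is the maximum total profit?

244

Profit order: D=81 E=74 H=68 I=41 F=35 G=21 B=20 C=18 A=12
Assign: D→slot 3, E→slot 2, H→slot 1, I skipped, F skipped, G→slot 4, B skipped, C skipped, A skipped.
Slots: [1:H] [2:E] [3:D] [4:G]
Profit = 68 + 74 + 81 + 21 = 244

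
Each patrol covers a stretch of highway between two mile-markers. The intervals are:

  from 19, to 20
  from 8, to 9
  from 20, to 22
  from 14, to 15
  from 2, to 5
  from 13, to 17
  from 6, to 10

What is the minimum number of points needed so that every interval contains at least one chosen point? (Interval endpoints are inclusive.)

4

Process intervals by earliest right end; each time one isn't hit yet, stab at its right endpoint.
Sorted: [2,5] [8,9] [6,10] [14,15] [13,17] [19,20] [20,22]
{[2,5]} hit by 5; {[8,9],[6,10]} hit by 9; {[14,15],[13,17]} hit by 15; {[19,20],[20,22]} hit by 20.
Points: 5, 9, 15, 20 (4 total).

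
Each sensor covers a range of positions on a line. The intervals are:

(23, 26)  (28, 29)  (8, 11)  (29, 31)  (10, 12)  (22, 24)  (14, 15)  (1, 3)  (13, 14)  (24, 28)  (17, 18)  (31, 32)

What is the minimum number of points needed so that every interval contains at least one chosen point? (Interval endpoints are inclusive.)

By right end: [1,3]  [8,11]  [10,12]  [13,14]  [14,15]  [17,18]  [22,24]  [23,26]  [24,28]  [28,29]  [29,31]  [31,32]
[1,3] uncovered → point at 3; [8,11] uncovered → point at 11; [13,14] uncovered → point at 14; [17,18] uncovered → point at 18; [22,24] uncovered → point at 24; [28,29] uncovered → point at 29; [31,32] uncovered → point at 32.
Points: 3, 11, 14, 18, 24, 29, 32 (7 total).

7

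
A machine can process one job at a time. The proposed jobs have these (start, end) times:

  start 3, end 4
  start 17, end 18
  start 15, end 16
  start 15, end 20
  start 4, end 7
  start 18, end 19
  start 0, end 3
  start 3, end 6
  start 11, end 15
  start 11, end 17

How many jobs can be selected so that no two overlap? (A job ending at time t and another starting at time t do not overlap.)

Sorted by end: (0,3)  (3,4)  (3,6)  (4,7)  (11,15)  (15,16)  (11,17)  (17,18)  (18,19)  (15,20)
take (0,3); take (3,4); take (4,7); take (11,15); take (15,16); take (17,18); take (18,19).
Selected 7 jobs.

7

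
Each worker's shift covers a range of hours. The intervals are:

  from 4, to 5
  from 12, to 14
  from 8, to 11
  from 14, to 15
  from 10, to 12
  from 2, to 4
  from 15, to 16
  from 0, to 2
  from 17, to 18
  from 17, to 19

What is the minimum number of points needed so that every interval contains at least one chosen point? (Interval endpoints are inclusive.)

Sort by right endpoint; whenever an interval is uncovered, place a point at its right end.
By right end: [0,2]  [2,4]  [4,5]  [8,11]  [10,12]  [12,14]  [14,15]  [15,16]  [17,18]  [17,19]
[0,2] uncovered → point at 2; [4,5] uncovered → point at 5; [8,11] uncovered → point at 11; [12,14] uncovered → point at 14; [15,16] uncovered → point at 16; [17,18] uncovered → point at 18.
Points: 2, 5, 11, 14, 16, 18 (6 total).

6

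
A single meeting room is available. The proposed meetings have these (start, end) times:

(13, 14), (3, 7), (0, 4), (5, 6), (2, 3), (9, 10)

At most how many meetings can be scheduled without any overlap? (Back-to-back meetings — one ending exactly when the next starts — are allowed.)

4

Greedy by earliest finish: after sorting by end time, pick each interval compatible with the last pick.
By end time: (2,3), (0,4), (5,6), (3,7), (9,10), (13,14).
Pick (2,3); next start ≥ 3 → (5,6); next start ≥ 6 → (9,10); next start ≥ 10 → (13,14).
Selected 4 meetings.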